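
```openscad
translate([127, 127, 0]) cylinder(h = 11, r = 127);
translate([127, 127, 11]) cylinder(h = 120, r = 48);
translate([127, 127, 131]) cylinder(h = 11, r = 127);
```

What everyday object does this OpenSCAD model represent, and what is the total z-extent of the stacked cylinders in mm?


A spool. The overall height is 142 mm.

Three coaxial cylinders, large–small–large — a spool. Two 11 mm flanges and a 120 mm core give 11 + 120 + 11 = 142 mm.


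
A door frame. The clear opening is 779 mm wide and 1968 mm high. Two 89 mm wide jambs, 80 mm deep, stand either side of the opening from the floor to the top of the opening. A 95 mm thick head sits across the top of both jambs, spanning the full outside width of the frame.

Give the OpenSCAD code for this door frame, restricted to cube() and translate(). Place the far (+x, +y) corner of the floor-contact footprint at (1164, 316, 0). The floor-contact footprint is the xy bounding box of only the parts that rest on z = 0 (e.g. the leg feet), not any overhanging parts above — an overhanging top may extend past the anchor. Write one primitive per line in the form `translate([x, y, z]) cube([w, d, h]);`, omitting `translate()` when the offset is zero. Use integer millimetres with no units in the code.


translate([207, 236, 0]) cube([89, 80, 1968]);
translate([1075, 236, 0]) cube([89, 80, 1968]);
translate([207, 236, 1968]) cube([957, 80, 95]);


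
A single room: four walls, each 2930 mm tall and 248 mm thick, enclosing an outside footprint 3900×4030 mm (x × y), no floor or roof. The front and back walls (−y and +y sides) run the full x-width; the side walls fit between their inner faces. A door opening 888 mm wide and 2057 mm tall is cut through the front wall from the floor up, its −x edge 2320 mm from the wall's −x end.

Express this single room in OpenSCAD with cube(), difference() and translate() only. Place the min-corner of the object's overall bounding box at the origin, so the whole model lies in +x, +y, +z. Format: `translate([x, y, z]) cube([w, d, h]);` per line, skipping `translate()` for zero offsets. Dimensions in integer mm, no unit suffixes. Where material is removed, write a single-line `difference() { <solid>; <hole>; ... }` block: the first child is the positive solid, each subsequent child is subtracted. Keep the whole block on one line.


difference() { cube([3900, 248, 2930]); translate([2320, 0, 0]) cube([888, 248, 2057]); }
translate([0, 3782, 0]) cube([3900, 248, 2930]);
translate([0, 248, 0]) cube([248, 3534, 2930]);
translate([3652, 248, 0]) cube([248, 3534, 2930]);


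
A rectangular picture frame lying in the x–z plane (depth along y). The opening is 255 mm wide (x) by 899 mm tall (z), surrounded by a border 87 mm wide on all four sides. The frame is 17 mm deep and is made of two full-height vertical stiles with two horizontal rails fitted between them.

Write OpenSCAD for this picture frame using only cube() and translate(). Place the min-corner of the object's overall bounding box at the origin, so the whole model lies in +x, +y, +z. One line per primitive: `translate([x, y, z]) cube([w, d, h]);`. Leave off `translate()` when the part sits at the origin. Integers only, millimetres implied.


cube([87, 17, 1073]);
translate([342, 0, 0]) cube([87, 17, 1073]);
translate([87, 0, 0]) cube([255, 17, 87]);
translate([87, 0, 986]) cube([255, 17, 87]);


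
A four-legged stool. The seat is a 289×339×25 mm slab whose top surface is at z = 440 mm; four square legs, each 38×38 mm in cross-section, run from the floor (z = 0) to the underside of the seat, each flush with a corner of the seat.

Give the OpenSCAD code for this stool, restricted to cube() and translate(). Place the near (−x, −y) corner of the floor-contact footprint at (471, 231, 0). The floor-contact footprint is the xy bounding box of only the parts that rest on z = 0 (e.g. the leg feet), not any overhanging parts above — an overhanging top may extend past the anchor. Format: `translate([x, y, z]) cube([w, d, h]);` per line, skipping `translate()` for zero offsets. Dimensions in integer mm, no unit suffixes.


translate([471, 231, 415]) cube([289, 339, 25]);
translate([471, 231, 0]) cube([38, 38, 415]);
translate([722, 231, 0]) cube([38, 38, 415]);
translate([471, 532, 0]) cube([38, 38, 415]);
translate([722, 532, 0]) cube([38, 38, 415]);


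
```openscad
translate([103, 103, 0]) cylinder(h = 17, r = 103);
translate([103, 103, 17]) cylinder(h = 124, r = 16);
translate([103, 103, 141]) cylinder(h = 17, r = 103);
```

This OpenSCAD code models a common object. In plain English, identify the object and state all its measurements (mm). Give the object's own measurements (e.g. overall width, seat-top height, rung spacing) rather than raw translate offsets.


A spool: two coaxial disc flanges of radius 103 mm and thickness 17 mm, joined by a core cylinder of radius 16 mm and height 124 mm. The lower flange rests on z = 0 and the three cylinders share a vertical axis.


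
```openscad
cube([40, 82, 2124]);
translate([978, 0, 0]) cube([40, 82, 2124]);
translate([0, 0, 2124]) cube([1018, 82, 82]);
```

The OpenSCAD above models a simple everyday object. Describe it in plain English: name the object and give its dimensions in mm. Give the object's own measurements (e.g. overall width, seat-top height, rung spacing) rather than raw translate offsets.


A door frame. The clear opening is 938 mm wide and 2124 mm high. Two 40 mm wide jambs, 82 mm deep, stand either side of the opening from the floor to the top of the opening. A 82 mm thick head sits across the top of both jambs, spanning the full outside width of the frame.


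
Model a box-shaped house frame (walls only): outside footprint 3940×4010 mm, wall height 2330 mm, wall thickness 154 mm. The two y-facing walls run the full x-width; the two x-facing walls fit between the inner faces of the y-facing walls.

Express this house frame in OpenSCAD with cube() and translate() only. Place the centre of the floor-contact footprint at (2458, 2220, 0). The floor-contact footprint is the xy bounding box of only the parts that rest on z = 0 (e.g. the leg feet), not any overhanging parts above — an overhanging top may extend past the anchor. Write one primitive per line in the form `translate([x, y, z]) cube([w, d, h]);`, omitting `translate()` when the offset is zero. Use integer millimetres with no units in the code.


translate([488, 215, 0]) cube([3940, 154, 2330]);
translate([488, 4071, 0]) cube([3940, 154, 2330]);
translate([488, 369, 0]) cube([154, 3702, 2330]);
translate([4274, 369, 0]) cube([154, 3702, 2330]);


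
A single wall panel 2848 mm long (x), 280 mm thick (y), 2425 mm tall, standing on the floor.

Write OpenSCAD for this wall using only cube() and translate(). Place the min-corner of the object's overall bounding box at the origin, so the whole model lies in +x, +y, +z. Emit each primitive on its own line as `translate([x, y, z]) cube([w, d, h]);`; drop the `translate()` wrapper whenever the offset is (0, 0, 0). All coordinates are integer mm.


cube([2848, 280, 2425]);


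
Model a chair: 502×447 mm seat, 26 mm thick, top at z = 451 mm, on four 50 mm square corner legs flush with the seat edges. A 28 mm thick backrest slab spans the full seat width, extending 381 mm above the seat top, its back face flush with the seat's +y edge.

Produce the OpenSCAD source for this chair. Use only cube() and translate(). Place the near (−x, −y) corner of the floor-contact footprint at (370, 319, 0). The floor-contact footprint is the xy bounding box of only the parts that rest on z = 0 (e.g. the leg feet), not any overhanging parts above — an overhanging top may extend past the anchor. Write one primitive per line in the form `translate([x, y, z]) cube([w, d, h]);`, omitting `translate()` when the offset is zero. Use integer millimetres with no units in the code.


translate([370, 319, 425]) cube([502, 447, 26]);
translate([370, 319, 0]) cube([50, 50, 425]);
translate([822, 319, 0]) cube([50, 50, 425]);
translate([370, 716, 0]) cube([50, 50, 425]);
translate([822, 716, 0]) cube([50, 50, 425]);
translate([370, 738, 451]) cube([502, 28, 381]);


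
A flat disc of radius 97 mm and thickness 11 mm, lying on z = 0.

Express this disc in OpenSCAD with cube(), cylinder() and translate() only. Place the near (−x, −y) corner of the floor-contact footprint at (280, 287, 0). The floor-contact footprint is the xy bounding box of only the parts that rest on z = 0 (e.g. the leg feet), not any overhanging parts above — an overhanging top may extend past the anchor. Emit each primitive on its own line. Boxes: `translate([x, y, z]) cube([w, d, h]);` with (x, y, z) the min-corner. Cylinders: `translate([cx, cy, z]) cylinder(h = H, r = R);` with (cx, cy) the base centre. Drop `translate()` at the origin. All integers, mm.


translate([377, 384, 0]) cylinder(h = 11, r = 97);


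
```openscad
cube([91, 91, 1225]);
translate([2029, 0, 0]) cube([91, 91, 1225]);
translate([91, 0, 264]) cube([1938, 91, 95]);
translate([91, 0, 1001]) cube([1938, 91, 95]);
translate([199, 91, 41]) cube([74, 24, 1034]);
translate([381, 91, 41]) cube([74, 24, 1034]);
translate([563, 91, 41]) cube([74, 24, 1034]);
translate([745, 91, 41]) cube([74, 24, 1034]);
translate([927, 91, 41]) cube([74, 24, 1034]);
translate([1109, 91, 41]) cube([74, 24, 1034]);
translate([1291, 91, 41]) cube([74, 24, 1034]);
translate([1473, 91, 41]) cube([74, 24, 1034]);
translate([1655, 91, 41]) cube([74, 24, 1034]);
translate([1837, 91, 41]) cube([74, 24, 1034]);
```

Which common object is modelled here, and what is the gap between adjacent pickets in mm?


A fence section. The picket gap is 108 mm.

Two posts, two rails, 10 pickets — a fence section. Span 1938 mm holds 10 pickets of 74 mm with 11 equal gaps: ⌊(1938 − 10·74) / 11⌋ = 108 mm.


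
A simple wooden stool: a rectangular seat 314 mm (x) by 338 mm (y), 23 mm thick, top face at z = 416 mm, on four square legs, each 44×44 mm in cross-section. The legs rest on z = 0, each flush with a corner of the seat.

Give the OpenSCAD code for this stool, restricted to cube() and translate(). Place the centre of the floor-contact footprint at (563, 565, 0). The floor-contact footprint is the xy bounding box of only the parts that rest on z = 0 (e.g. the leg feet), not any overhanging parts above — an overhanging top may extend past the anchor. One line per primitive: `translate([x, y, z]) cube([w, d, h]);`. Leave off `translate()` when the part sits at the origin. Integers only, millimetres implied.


translate([406, 396, 393]) cube([314, 338, 23]);
translate([406, 396, 0]) cube([44, 44, 393]);
translate([676, 396, 0]) cube([44, 44, 393]);
translate([406, 690, 0]) cube([44, 44, 393]);
translate([676, 690, 0]) cube([44, 44, 393]);


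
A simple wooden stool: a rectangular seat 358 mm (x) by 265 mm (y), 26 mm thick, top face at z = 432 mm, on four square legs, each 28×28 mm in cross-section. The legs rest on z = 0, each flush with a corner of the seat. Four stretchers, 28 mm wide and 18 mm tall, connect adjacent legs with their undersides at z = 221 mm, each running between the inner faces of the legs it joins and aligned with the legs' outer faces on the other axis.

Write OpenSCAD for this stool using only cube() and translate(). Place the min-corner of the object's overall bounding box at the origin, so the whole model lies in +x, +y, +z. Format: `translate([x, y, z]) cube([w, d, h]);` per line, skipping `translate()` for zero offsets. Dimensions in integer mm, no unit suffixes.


translate([0, 0, 406]) cube([358, 265, 26]);
cube([28, 28, 406]);
translate([330, 0, 0]) cube([28, 28, 406]);
translate([0, 237, 0]) cube([28, 28, 406]);
translate([330, 237, 0]) cube([28, 28, 406]);
translate([28, 0, 221]) cube([302, 28, 18]);
translate([28, 237, 221]) cube([302, 28, 18]);
translate([0, 28, 221]) cube([28, 209, 18]);
translate([330, 28, 221]) cube([28, 209, 18]);


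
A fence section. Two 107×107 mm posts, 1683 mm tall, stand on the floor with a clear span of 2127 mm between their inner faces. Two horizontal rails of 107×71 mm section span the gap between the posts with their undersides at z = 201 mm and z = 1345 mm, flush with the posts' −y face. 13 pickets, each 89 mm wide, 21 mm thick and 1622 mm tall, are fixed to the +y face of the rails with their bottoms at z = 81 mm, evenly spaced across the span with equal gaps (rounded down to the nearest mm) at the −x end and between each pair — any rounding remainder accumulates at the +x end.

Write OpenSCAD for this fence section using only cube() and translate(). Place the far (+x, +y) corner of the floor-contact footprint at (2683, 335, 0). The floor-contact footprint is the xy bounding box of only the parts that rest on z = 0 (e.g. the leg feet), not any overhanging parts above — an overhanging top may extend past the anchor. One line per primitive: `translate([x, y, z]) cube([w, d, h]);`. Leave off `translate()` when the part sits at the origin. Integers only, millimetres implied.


translate([342, 228, 0]) cube([107, 107, 1683]);
translate([2576, 228, 0]) cube([107, 107, 1683]);
translate([449, 228, 201]) cube([2127, 107, 71]);
translate([449, 228, 1345]) cube([2127, 107, 71]);
translate([518, 335, 81]) cube([89, 21, 1622]);
translate([676, 335, 81]) cube([89, 21, 1622]);
translate([834, 335, 81]) cube([89, 21, 1622]);
translate([992, 335, 81]) cube([89, 21, 1622]);
translate([1150, 335, 81]) cube([89, 21, 1622]);
translate([1308, 335, 81]) cube([89, 21, 1622]);
translate([1466, 335, 81]) cube([89, 21, 1622]);
translate([1624, 335, 81]) cube([89, 21, 1622]);
translate([1782, 335, 81]) cube([89, 21, 1622]);
translate([1940, 335, 81]) cube([89, 21, 1622]);
translate([2098, 335, 81]) cube([89, 21, 1622]);
translate([2256, 335, 81]) cube([89, 21, 1622]);
translate([2414, 335, 81]) cube([89, 21, 1622]);


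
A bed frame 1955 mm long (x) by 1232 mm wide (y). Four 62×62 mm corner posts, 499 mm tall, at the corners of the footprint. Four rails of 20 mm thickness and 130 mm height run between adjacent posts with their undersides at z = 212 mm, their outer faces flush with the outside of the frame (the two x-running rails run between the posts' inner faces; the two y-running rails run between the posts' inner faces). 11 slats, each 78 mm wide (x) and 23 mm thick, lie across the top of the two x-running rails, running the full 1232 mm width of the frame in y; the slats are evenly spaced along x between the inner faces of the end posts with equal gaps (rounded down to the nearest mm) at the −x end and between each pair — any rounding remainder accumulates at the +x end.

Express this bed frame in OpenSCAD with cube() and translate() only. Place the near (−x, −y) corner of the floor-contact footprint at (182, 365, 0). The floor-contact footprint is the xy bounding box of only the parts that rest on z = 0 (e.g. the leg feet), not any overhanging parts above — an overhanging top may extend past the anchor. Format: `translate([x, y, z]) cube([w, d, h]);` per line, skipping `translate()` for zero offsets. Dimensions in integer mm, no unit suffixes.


translate([182, 365, 0]) cube([62, 62, 499]);
translate([182, 1535, 0]) cube([62, 62, 499]);
translate([2075, 365, 0]) cube([62, 62, 499]);
translate([2075, 1535, 0]) cube([62, 62, 499]);
translate([244, 365, 212]) cube([1831, 20, 130]);
translate([244, 1577, 212]) cube([1831, 20, 130]);
translate([182, 427, 212]) cube([20, 1108, 130]);
translate([2117, 427, 212]) cube([20, 1108, 130]);
translate([325, 365, 342]) cube([78, 1232, 23]);
translate([484, 365, 342]) cube([78, 1232, 23]);
translate([643, 365, 342]) cube([78, 1232, 23]);
translate([802, 365, 342]) cube([78, 1232, 23]);
translate([961, 365, 342]) cube([78, 1232, 23]);
translate([1120, 365, 342]) cube([78, 1232, 23]);
translate([1279, 365, 342]) cube([78, 1232, 23]);
translate([1438, 365, 342]) cube([78, 1232, 23]);
translate([1597, 365, 342]) cube([78, 1232, 23]);
translate([1756, 365, 342]) cube([78, 1232, 23]);
translate([1915, 365, 342]) cube([78, 1232, 23]);


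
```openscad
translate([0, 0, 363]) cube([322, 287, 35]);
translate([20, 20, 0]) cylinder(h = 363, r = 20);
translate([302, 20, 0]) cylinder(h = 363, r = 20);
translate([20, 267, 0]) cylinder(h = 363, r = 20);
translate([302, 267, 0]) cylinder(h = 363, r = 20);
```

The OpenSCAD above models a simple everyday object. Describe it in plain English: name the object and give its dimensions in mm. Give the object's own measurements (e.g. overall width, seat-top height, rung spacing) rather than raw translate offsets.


A simple wooden stool: a rectangular seat 322 mm (x) by 287 mm (y), 35 mm thick, top face at z = 398 mm, on four round legs, each 40 mm in diameter. The legs rest on z = 0, each leg's axis is inset half a diameter from the nearest pair of seat edges (so the leg's bounding box is flush with the corner).


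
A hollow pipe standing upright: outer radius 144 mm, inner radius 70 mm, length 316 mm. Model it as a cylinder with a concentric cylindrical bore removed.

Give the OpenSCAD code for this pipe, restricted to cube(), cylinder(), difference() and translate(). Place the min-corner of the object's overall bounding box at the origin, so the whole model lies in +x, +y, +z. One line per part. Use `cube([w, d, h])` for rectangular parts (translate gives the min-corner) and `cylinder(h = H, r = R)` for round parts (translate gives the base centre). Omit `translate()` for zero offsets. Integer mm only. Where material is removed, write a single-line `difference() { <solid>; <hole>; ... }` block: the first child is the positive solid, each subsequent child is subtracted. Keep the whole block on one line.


difference() { translate([144, 144, 0]) cylinder(h = 316, r = 144); translate([144, 144, 0]) cylinder(h = 316, r = 70); }


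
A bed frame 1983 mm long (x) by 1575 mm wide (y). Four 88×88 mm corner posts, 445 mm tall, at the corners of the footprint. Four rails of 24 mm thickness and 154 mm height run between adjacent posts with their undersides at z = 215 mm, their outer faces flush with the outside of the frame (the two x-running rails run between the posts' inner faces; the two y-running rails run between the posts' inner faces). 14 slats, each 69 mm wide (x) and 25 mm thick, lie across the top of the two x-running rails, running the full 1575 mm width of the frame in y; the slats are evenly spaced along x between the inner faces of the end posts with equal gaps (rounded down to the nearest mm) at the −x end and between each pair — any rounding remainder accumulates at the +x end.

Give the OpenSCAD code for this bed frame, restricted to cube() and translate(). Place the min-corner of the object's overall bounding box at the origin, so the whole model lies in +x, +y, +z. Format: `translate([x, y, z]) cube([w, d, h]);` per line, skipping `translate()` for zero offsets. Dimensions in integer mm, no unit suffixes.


cube([88, 88, 445]);
translate([0, 1487, 0]) cube([88, 88, 445]);
translate([1895, 0, 0]) cube([88, 88, 445]);
translate([1895, 1487, 0]) cube([88, 88, 445]);
translate([88, 0, 215]) cube([1807, 24, 154]);
translate([88, 1551, 215]) cube([1807, 24, 154]);
translate([0, 88, 215]) cube([24, 1399, 154]);
translate([1959, 88, 215]) cube([24, 1399, 154]);
translate([144, 0, 369]) cube([69, 1575, 25]);
translate([269, 0, 369]) cube([69, 1575, 25]);
translate([394, 0, 369]) cube([69, 1575, 25]);
translate([519, 0, 369]) cube([69, 1575, 25]);
translate([644, 0, 369]) cube([69, 1575, 25]);
translate([769, 0, 369]) cube([69, 1575, 25]);
translate([894, 0, 369]) cube([69, 1575, 25]);
translate([1019, 0, 369]) cube([69, 1575, 25]);
translate([1144, 0, 369]) cube([69, 1575, 25]);
translate([1269, 0, 369]) cube([69, 1575, 25]);
translate([1394, 0, 369]) cube([69, 1575, 25]);
translate([1519, 0, 369]) cube([69, 1575, 25]);
translate([1644, 0, 369]) cube([69, 1575, 25]);
translate([1769, 0, 369]) cube([69, 1575, 25]);


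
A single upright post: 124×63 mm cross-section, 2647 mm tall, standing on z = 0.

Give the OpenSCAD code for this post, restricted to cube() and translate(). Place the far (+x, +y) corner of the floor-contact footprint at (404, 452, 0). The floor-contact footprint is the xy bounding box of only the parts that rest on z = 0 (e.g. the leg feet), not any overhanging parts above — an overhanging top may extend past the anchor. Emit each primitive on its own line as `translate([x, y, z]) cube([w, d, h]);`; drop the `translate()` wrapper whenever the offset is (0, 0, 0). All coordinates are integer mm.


translate([280, 389, 0]) cube([124, 63, 2647]);


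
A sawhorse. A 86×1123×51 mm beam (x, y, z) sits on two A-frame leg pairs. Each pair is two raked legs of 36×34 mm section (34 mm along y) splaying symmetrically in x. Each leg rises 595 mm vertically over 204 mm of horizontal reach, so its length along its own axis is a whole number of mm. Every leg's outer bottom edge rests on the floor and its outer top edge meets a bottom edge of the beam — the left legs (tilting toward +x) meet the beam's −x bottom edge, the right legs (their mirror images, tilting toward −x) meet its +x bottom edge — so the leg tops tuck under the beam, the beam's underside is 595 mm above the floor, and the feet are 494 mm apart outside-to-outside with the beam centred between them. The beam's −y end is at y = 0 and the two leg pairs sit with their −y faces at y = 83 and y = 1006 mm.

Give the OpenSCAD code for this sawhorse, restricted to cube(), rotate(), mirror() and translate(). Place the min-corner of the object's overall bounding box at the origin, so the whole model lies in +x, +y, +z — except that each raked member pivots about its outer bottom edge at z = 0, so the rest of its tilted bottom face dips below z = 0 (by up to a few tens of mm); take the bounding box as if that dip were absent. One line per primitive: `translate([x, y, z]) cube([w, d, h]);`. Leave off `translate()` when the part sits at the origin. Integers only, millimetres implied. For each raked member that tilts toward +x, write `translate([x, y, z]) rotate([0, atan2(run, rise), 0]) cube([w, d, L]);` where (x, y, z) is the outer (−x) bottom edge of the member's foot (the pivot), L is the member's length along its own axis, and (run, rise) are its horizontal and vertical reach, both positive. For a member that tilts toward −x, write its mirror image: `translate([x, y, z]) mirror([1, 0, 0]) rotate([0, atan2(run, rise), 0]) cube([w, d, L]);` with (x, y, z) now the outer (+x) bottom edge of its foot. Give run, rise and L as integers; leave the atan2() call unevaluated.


// leg length = √(204² + 595²) = 629
// right-leg outer foot x = 2·204 + 86 = 494
// beam min-corner = (204, 0, 595)
translate([204, 0, 595]) cube([86, 1123, 51]);
translate([0, 83, 0]) rotate([0, atan2(204, 595), 0]) cube([36, 34, 629]);
translate([494, 83, 0]) mirror([1, 0, 0]) rotate([0, atan2(204, 595), 0]) cube([36, 34, 629]);
translate([0, 1006, 0]) rotate([0, atan2(204, 595), 0]) cube([36, 34, 629]);
translate([494, 1006, 0]) mirror([1, 0, 0]) rotate([0, atan2(204, 595), 0]) cube([36, 34, 629]);


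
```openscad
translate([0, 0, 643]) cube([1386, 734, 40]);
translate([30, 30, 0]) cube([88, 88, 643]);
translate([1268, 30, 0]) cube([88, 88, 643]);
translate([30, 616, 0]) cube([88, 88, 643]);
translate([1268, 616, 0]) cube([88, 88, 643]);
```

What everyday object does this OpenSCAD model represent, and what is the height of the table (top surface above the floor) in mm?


A table. The table height is 683 mm.

A 1386×734×40 slab sits at z = 643 on four 88 mm square posts — a table. The top surface is at 643 + 40 = 683 mm.


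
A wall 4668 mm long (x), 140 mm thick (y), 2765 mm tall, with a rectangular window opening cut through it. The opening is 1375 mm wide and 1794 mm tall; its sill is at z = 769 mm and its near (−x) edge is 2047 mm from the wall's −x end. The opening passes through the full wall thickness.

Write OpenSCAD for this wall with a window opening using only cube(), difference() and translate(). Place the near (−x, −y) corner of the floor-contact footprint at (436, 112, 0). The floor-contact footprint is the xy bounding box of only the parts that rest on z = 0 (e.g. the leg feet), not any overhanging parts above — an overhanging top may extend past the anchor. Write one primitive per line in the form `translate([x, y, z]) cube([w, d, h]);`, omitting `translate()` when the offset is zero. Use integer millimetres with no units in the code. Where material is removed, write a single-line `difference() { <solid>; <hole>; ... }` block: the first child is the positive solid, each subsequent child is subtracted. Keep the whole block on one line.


difference() { translate([436, 112, 0]) cube([4668, 140, 2765]); translate([2483, 112, 769]) cube([1375, 140, 1794]); }


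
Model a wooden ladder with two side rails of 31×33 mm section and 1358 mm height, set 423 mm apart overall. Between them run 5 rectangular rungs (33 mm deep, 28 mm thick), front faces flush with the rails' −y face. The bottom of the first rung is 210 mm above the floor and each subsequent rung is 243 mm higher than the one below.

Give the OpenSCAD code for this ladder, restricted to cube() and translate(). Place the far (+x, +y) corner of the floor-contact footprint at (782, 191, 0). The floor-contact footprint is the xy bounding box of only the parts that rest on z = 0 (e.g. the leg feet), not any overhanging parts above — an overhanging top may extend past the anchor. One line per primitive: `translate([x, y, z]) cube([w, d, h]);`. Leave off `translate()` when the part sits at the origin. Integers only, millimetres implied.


translate([359, 158, 0]) cube([31, 33, 1358]);
translate([751, 158, 0]) cube([31, 33, 1358]);
translate([390, 158, 210]) cube([361, 33, 28]);
translate([390, 158, 453]) cube([361, 33, 28]);
translate([390, 158, 696]) cube([361, 33, 28]);
translate([390, 158, 939]) cube([361, 33, 28]);
translate([390, 158, 1182]) cube([361, 33, 28]);


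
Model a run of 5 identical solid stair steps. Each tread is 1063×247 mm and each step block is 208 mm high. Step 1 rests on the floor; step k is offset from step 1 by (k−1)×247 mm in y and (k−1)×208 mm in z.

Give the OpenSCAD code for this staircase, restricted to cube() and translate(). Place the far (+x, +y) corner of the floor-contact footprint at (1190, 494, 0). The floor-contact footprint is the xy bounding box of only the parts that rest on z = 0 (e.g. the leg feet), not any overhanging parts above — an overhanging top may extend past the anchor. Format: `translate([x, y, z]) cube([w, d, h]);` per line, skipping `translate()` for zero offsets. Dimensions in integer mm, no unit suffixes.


translate([127, 247, 0]) cube([1063, 247, 208]);
translate([127, 494, 208]) cube([1063, 247, 208]);
translate([127, 741, 416]) cube([1063, 247, 208]);
translate([127, 988, 624]) cube([1063, 247, 208]);
translate([127, 1235, 832]) cube([1063, 247, 208]);


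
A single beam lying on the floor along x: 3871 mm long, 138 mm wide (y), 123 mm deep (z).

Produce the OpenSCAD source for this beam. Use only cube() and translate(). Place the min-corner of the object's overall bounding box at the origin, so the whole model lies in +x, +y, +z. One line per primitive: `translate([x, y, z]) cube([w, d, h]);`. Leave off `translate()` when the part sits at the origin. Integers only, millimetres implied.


cube([3871, 138, 123]);


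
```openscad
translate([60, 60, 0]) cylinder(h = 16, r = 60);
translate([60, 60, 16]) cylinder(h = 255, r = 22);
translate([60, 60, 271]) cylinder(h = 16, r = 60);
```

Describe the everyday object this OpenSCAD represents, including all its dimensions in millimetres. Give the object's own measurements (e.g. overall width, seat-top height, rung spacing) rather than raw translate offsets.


A spool: two coaxial disc flanges of radius 60 mm and thickness 16 mm, joined by a core cylinder of radius 22 mm and height 255 mm. The lower flange rests on z = 0 and the three cylinders share a vertical axis.


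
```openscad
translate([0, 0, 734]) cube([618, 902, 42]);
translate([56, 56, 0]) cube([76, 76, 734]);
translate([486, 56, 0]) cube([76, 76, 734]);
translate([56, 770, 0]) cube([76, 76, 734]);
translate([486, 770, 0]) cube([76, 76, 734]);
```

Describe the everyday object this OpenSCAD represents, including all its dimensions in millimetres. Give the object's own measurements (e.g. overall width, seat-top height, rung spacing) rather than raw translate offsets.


A rectangular dining table. The top is 618×902×42 mm with its upper surface at z = 776 mm. It stands on four 76×76 mm square legs, each inset 56 mm from the nearest pair of top edges, running from the floor to the underside of the top.


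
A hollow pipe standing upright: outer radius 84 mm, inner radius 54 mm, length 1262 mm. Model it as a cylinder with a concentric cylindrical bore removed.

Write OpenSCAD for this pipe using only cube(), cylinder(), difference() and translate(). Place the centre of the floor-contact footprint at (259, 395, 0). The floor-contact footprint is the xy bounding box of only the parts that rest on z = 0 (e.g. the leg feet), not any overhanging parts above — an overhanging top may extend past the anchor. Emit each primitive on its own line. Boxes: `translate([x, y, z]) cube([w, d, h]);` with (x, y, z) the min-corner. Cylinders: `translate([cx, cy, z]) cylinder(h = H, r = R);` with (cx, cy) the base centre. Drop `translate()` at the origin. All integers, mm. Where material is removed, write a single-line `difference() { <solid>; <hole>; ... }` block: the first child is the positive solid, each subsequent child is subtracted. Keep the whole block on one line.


difference() { translate([259, 395, 0]) cylinder(h = 1262, r = 84); translate([259, 395, 0]) cylinder(h = 1262, r = 54); }


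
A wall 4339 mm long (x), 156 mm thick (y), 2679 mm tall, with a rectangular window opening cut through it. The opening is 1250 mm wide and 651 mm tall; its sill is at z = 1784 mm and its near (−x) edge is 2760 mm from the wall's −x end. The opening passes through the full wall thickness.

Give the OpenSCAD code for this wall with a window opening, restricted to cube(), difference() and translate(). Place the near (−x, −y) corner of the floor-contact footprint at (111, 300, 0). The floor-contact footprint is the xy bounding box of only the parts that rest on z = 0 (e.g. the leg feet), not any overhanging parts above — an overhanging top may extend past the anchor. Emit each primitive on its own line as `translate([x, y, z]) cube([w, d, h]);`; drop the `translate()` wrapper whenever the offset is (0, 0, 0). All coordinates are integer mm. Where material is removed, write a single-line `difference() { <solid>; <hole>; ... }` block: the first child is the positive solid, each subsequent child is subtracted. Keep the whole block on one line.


difference() { translate([111, 300, 0]) cube([4339, 156, 2679]); translate([2871, 300, 1784]) cube([1250, 156, 651]); }


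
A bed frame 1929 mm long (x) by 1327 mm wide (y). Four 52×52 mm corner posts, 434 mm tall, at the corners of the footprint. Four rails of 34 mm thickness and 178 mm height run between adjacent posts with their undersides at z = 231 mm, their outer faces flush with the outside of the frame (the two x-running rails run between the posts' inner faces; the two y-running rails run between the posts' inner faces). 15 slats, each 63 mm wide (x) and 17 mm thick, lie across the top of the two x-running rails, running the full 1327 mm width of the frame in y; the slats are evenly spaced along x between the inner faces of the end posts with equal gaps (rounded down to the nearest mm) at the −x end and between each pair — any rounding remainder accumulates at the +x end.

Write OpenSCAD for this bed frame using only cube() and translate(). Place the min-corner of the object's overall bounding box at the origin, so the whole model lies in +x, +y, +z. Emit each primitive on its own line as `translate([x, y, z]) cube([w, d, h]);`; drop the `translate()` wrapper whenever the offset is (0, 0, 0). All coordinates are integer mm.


// slat z = rail_z + rail_h = 231 + 178 = 409
// slat gap = ⌊(1825 − 15·63) / 16⌋ = 55
cube([52, 52, 434]);
translate([0, 1275, 0]) cube([52, 52, 434]);
translate([1877, 0, 0]) cube([52, 52, 434]);
translate([1877, 1275, 0]) cube([52, 52, 434]);
translate([52, 0, 231]) cube([1825, 34, 178]);
translate([52, 1293, 231]) cube([1825, 34, 178]);
translate([0, 52, 231]) cube([34, 1223, 178]);
translate([1895, 52, 231]) cube([34, 1223, 178]);
translate([107, 0, 409]) cube([63, 1327, 17]);
translate([225, 0, 409]) cube([63, 1327, 17]);
translate([343, 0, 409]) cube([63, 1327, 17]);
translate([461, 0, 409]) cube([63, 1327, 17]);
translate([579, 0, 409]) cube([63, 1327, 17]);
translate([697, 0, 409]) cube([63, 1327, 17]);
translate([815, 0, 409]) cube([63, 1327, 17]);
translate([933, 0, 409]) cube([63, 1327, 17]);
translate([1051, 0, 409]) cube([63, 1327, 17]);
translate([1169, 0, 409]) cube([63, 1327, 17]);
translate([1287, 0, 409]) cube([63, 1327, 17]);
translate([1405, 0, 409]) cube([63, 1327, 17]);
translate([1523, 0, 409]) cube([63, 1327, 17]);
translate([1641, 0, 409]) cube([63, 1327, 17]);
translate([1759, 0, 409]) cube([63, 1327, 17]);


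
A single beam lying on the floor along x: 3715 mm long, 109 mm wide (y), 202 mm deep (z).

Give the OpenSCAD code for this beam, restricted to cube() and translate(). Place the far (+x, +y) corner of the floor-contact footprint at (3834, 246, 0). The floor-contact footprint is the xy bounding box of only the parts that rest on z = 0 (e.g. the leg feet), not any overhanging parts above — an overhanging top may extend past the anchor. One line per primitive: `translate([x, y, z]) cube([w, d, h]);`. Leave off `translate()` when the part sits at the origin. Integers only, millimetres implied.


translate([119, 137, 0]) cube([3715, 109, 202]);


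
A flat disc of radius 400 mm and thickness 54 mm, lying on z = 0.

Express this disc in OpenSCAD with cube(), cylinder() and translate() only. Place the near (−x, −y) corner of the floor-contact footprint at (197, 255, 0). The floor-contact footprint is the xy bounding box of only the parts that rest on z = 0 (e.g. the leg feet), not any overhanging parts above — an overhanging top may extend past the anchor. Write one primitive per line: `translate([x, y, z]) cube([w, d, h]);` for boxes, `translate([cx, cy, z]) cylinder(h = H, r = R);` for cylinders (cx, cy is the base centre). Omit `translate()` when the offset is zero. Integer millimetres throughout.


translate([597, 655, 0]) cylinder(h = 54, r = 400);


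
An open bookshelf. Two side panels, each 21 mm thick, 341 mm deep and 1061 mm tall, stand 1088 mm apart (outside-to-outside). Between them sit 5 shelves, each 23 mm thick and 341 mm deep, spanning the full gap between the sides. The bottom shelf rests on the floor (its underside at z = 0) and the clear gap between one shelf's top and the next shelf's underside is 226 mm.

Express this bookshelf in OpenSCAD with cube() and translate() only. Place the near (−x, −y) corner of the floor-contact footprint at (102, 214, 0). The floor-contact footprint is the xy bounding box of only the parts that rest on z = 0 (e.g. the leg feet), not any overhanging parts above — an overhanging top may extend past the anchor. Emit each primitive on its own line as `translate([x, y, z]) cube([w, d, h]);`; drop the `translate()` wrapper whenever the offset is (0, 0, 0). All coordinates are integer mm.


translate([102, 214, 0]) cube([21, 341, 1061]);
translate([1169, 214, 0]) cube([21, 341, 1061]);
translate([123, 214, 0]) cube([1046, 341, 23]);
translate([123, 214, 249]) cube([1046, 341, 23]);
translate([123, 214, 498]) cube([1046, 341, 23]);
translate([123, 214, 747]) cube([1046, 341, 23]);
translate([123, 214, 996]) cube([1046, 341, 23]);


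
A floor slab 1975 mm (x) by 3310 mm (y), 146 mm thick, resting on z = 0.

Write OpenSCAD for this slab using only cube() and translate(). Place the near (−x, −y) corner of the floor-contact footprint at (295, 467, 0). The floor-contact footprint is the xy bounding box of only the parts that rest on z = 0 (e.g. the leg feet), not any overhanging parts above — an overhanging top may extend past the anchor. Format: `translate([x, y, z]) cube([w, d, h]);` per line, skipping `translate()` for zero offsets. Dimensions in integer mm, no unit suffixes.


translate([295, 467, 0]) cube([1975, 3310, 146]);


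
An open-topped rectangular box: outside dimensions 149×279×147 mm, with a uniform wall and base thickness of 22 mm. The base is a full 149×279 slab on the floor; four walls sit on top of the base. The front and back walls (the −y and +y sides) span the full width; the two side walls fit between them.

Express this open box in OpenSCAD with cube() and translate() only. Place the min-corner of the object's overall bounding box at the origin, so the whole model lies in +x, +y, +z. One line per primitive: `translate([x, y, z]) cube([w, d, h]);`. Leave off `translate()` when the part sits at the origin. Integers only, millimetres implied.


cube([149, 279, 22]);
translate([0, 0, 22]) cube([149, 22, 125]);
translate([0, 257, 22]) cube([149, 22, 125]);
translate([0, 22, 22]) cube([22, 235, 125]);
translate([127, 22, 22]) cube([22, 235, 125]);


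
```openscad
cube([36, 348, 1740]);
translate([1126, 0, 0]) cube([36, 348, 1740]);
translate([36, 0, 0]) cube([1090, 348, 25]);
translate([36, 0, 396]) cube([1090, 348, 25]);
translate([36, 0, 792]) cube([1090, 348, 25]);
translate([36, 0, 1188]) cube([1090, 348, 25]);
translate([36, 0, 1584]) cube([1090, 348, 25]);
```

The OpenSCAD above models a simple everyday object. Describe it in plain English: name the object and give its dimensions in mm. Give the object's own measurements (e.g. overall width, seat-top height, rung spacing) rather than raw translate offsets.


An open bookshelf. Two side panels, each 36 mm thick, 348 mm deep and 1740 mm tall, stand 1162 mm apart (outside-to-outside). Between them sit 5 shelves, each 25 mm thick and 348 mm deep, spanning the full gap between the sides. The bottom shelf rests on the floor (its underside at z = 0) and the clear gap between one shelf's top and the next shelf's underside is 371 mm.


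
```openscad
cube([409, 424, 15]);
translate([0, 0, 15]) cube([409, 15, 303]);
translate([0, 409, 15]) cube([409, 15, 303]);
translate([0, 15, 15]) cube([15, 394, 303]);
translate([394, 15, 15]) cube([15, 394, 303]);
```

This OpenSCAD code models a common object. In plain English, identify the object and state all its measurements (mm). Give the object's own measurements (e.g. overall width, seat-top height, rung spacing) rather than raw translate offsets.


An open-topped rectangular box: outside dimensions 409×424×318 mm, with a uniform wall and base thickness of 15 mm. The base is a full 409×424 slab on the floor; four walls sit on top of the base. The front and back walls (the −y and +y sides) span the full width; the two side walls fit between them.


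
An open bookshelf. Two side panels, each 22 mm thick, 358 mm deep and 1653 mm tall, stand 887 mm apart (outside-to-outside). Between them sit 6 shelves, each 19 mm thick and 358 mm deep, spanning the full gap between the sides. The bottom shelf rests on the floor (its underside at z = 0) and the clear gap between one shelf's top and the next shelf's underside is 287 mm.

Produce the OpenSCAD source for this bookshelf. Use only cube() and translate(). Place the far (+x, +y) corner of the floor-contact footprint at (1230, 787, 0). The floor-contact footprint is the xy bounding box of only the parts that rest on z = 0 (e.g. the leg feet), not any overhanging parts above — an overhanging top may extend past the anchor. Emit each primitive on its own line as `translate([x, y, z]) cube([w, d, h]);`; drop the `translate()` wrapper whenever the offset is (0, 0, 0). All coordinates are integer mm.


translate([343, 429, 0]) cube([22, 358, 1653]);
translate([1208, 429, 0]) cube([22, 358, 1653]);
translate([365, 429, 0]) cube([843, 358, 19]);
translate([365, 429, 306]) cube([843, 358, 19]);
translate([365, 429, 612]) cube([843, 358, 19]);
translate([365, 429, 918]) cube([843, 358, 19]);
translate([365, 429, 1224]) cube([843, 358, 19]);
translate([365, 429, 1530]) cube([843, 358, 19]);
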